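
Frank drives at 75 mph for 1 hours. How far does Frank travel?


Use the formula: distance = speed x time
Speed = 75 mph, Time = 1 hours
75 x 1 = 75 miles

75 miles


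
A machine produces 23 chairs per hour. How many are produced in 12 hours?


Production rate: 23 chairs per hour
Time: 12 hours
Total: 23 x 12 = 276 chairs

276 chairs


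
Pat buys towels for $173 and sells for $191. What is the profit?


Selling price = $191
Cost price = $173
Profit = selling price - cost price:
Profit = $191 - $173 = $18

$18


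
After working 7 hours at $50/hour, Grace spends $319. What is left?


Calculate earnings:
7 x $50 = $350
Subtract spending:
$350 - $319 = $31

$31


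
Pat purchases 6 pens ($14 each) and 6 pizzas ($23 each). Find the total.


Cost of pens:
6 x $14 = $84
Cost of pizzas:
6 x $23 = $138
Add both:
$84 + $138 = $222

$222


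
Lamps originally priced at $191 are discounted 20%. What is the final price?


Calculate the discount amount:
20% of $191 = $38.20
Subtract from original:
$191 - $38.20 = $152.80

$152.80


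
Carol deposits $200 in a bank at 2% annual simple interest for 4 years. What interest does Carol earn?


Use the formula I = P x R x T / 100
P x R x T = 200 x 2 x 4 = 1600
I = 1600 / 100 = $16

$16


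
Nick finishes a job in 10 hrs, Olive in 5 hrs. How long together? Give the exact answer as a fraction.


Nick's rate: 1/10 of the job per hour
Olive's rate: 1/5 of the job per hour
Combined rate: 1/10 + 1/5 = 3/10 per hour
Time = 1 / (3/10) = 10/3 hours (≈ 3.33 hours)

10/3 hours


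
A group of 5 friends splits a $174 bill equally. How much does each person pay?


Total bill: $174
Number of people: 5
Each pays: $174 / 5 = $34.80

$34.80


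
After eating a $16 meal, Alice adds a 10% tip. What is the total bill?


Calculate the tip:
10% of $16 = $1.60
Add tip to meal cost:
$16 + $1.60 = $17.60

$17.60


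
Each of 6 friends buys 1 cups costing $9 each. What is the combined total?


Cost per person:
1 x $9 = $9
Group total:
6 x $9 = $54

$54


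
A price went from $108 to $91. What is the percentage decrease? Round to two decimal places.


Find the absolute change:
|91 - 108| = 17
Divide by original and multiply by 100:
17 / 108 x 100 = 15.7407...% ≈ 15.74%

15.74%


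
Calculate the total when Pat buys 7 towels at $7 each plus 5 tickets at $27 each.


Cost of towels:
7 x $7 = $49
Cost of tickets:
5 x $27 = $135
Add both:
$49 + $135 = $184

$184


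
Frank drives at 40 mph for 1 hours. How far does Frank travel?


Use the formula: distance = speed x time
Speed = 40 mph, Time = 1 hours
40 x 1 = 40 miles

40 miles


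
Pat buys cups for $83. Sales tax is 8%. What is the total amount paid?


Calculate the tax:
8% of $83 = $6.64
Add tax to price:
$83 + $6.64 = $89.64

$89.64


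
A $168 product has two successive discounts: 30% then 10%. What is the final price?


First discount:
30% of $168 = $50.40
Price after first discount:
$168 - $50.40 = $117.60
Second discount:
10% of $117.60 = $11.76
Final price:
$117.60 - $11.76 = $105.84

$105.84


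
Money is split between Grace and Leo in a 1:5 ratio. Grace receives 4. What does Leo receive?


Find the multiplier:
4 / 1 = 4
Apply to Leo's share:
5 x 4 = 20

20


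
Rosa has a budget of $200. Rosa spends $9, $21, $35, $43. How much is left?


Add up expenses:
$9 + $21 + $35 + $43 = $108
Subtract from budget:
$200 - $108 = $92

$92


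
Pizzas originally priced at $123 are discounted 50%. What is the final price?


Calculate the discount amount:
50% of $123 = $61.50
Subtract from original:
$123 - $61.50 = $61.50

$61.50


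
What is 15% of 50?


Convert percentage to decimal:
15% = 0.15
Multiply:
50 x 0.15 = 7.5

7.5


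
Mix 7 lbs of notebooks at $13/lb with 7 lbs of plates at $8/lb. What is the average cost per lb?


Cost of notebooks:
7 x $13 = $91
Cost of plates:
7 x $8 = $56
Total cost: $91 + $56 = $147
Total weight: 14 lbs
Average: $147 / 14 = $10.50/lb

$10.50/lb


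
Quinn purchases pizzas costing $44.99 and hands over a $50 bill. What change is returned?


Start with the amount paid:
$50
Subtract the price:
$50 - $44.99 = $5.01

$5.01


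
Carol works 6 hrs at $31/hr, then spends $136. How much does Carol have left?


Calculate earnings:
6 x $31 = $186
Subtract spending:
$186 - $136 = $50

$50


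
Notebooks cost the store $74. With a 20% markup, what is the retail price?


Calculate the markup amount:
20% of $74 = $14.80
Add to cost:
$74 + $14.80 = $88.80

$88.80


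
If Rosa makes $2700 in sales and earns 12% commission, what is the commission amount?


Convert rate to decimal:
12% = 0.12
Multiply by sales:
$2700 x 0.12 = $324

$324


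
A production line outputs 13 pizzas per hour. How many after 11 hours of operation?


Production rate: 13 pizzas per hour
Time: 11 hours
Total: 13 x 11 = 143 pizzas

143 pizzas


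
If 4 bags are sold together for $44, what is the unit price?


Total cost: $44
Number of items: 4
Unit price: $44 / 4 = $11

$11


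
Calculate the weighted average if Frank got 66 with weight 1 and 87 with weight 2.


Weighted sum:
1 x 66 + 2 x 87 = 240
Total weight:
1 + 2 = 3
Weighted average:
240 / 3 = 80

80


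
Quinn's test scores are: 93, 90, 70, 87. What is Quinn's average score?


Add the scores:
93 + 90 + 70 + 87 = 340
Divide by the number of tests:
340 / 4 = 85

85


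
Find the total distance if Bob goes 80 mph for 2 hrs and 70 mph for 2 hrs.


Leg 1 distance:
80 x 2 = 160 miles
Leg 2 distance:
70 x 2 = 140 miles
Total distance:
160 + 140 = 300 miles

300 miles


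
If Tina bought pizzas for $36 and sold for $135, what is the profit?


Selling price = $135
Cost price = $36
Profit = selling price - cost price:
Profit = $135 - $36 = $99

$99


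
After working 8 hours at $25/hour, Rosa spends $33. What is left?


Calculate earnings:
8 x $25 = $200
Subtract spending:
$200 - $33 = $167

$167


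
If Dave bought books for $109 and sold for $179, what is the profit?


Selling price = $179
Cost price = $109
Profit = selling price - cost price:
Profit = $179 - $109 = $70

$70


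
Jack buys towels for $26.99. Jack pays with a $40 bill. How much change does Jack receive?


Start with the amount paid:
$40
Subtract the price:
$40 - $26.99 = $13.01

$13.01


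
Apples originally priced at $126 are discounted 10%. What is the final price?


Calculate the discount amount:
10% of $126 = $12.60
Subtract from original:
$126 - $12.60 = $113.40

$113.40


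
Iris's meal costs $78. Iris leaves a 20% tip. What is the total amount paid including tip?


Calculate the tip:
20% of $78 = $15.60
Add tip to meal cost:
$78 + $15.60 = $93.60

$93.60


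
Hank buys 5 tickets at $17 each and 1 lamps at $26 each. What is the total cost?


Cost of tickets:
5 x $17 = $85
Cost of lamps:
1 x $26 = $26
Add both:
$85 + $26 = $111

$111


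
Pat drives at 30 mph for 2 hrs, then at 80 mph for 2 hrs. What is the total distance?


Leg 1 distance:
30 x 2 = 60 miles
Leg 2 distance:
80 x 2 = 160 miles
Total distance:
60 + 160 = 220 miles

220 miles


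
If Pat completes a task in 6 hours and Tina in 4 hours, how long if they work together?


Pat's rate: 1/6 of the job per hour
Tina's rate: 1/4 of the job per hour
Combined rate: 1/6 + 1/4 = 5/12 per hour
Time = 1 / (5/12) = 12/5 = 2.4 hours

2.4 hours


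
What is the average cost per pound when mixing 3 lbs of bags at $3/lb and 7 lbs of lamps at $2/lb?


Cost of bags:
3 x $3 = $9
Cost of lamps:
7 x $2 = $14
Total cost: $9 + $14 = $23
Total weight: 10 lbs
Average: $23 / 10 = $2.30/lb

$2.30/lb


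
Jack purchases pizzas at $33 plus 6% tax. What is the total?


Calculate the tax:
6% of $33 = $1.98
Add tax to price:
$33 + $1.98 = $34.98

$34.98


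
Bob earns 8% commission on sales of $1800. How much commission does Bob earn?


Convert rate to decimal:
8% = 0.08
Multiply by sales:
$1800 x 0.08 = $144

$144


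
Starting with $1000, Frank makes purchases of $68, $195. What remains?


Add up expenses:
$68 + $195 = $263
Subtract from budget:
$1000 - $263 = $737

$737


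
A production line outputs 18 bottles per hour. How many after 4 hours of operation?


Production rate: 18 bottles per hour
Time: 4 hours
Total: 18 x 4 = 72 bottles

72 bottles


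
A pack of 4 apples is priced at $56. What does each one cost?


Total cost: $56
Number of items: 4
Unit price: $56 / 4 = $14

$14


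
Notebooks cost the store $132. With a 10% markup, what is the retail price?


Calculate the markup amount:
10% of $132 = $13.20
Add to cost:
$132 + $13.20 = $145.20

$145.20


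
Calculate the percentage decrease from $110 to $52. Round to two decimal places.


Find the absolute change:
|52 - 110| = 58
Divide by original and multiply by 100:
58 / 110 x 100 = 52.7272...% ≈ 52.73%

52.73%


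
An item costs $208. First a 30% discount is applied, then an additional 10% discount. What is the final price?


First discount:
30% of $208 = $62.40
Price after first discount:
$208 - $62.40 = $145.60
Second discount:
10% of $145.60 = $14.56
Final price:
$145.60 - $14.56 = $131.04

$131.04


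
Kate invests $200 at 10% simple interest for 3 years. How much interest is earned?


Use the formula I = P x R x T / 100
P x R x T = 200 x 10 x 3 = 6000
I = 6000 / 100 = $60

$60


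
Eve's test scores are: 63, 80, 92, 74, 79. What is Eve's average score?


Add the scores:
63 + 80 + 92 + 74 + 79 = 388
Divide by the number of tests:
388 / 5 = 77.6

77.6


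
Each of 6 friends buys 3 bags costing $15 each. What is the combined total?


Cost per person:
3 x $15 = $45
Group total:
6 x $45 = $270

$270


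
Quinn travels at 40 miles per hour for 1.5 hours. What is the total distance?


Use the formula: distance = speed x time
Speed = 40 mph, Time = 1.5 hours
40 x 1.5 = 60 miles

60 miles


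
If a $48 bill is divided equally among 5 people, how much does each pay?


Total bill: $48
Number of people: 5
Each pays: $48 / 5 = $9.60

$9.60


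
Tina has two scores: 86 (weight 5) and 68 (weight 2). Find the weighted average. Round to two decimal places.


Weighted sum:
5 x 86 + 2 x 68 = 566
Total weight:
5 + 2 = 7
Weighted average:
566 / 7 = 80.8571... ≈ 80.86

80.86


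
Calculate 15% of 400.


Convert percentage to decimal:
15% = 0.15
Multiply:
400 x 0.15 = 60

60


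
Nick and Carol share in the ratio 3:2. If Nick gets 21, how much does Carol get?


Find the multiplier:
21 / 3 = 7
Apply to Carol's share:
2 x 7 = 14

14


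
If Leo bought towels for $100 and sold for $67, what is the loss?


Selling price = $67
Cost price = $100
Loss = cost price - selling price:
Loss = $100 - $67 = $33

$33


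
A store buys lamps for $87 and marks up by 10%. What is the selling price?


Calculate the markup amount:
10% of $87 = $8.70
Add to cost:
$87 + $8.70 = $95.70

$95.70


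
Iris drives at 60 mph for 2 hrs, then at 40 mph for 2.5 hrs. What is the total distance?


Leg 1 distance:
60 x 2 = 120 miles
Leg 2 distance:
40 x 2.5 = 100 miles
Total distance:
120 + 100 = 220 miles

220 miles


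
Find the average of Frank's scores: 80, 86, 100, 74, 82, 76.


Add the scores:
80 + 86 + 100 + 74 + 82 + 76 = 498
Divide by the number of tests:
498 / 6 = 83

83


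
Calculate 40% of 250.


Convert percentage to decimal:
40% = 0.4
Multiply:
250 x 0.4 = 100

100


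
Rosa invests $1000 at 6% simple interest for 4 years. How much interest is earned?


Use the formula I = P x R x T / 100
P x R x T = 1000 x 6 x 4 = 24000
I = 24000 / 100 = $240

$240


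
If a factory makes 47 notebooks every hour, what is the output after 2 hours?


Production rate: 47 notebooks per hour
Time: 2 hours
Total: 47 x 2 = 94 notebooks

94 notebooks


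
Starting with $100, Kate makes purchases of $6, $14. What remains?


Add up expenses:
$6 + $14 = $20
Subtract from budget:
$100 - $20 = $80

$80


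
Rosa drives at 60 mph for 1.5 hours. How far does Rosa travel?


Use the formula: distance = speed x time
Speed = 60 mph, Time = 1.5 hours
60 x 1.5 = 90 miles

90 miles


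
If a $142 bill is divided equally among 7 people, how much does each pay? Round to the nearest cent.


Total bill: $142
Number of people: 7
Each pays: $142 / 7 = $20.2857... ≈ $20.29

$20.29


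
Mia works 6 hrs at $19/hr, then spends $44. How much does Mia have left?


Calculate earnings:
6 x $19 = $114
Subtract spending:
$114 - $44 = $70

$70


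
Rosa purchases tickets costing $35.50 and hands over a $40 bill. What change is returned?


Start with the amount paid:
$40
Subtract the price:
$40 - $35.50 = $4.50

$4.50


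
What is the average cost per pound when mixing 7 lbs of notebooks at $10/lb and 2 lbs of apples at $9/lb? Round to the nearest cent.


Cost of notebooks:
7 x $10 = $70
Cost of apples:
2 x $9 = $18
Total cost: $70 + $18 = $88
Total weight: 9 lbs
Average: $88 / 9 = $9.7777... ≈ $9.78/lb

$9.78/lb


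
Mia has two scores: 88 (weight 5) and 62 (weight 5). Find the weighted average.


Weighted sum:
5 x 88 + 5 x 62 = 750
Total weight:
5 + 5 = 10
Weighted average:
750 / 10 = 75

75


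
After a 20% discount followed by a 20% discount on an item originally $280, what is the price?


First discount:
20% of $280 = $56
Price after first discount:
$280 - $56 = $224
Second discount:
20% of $224 = $44.80
Final price:
$224 - $44.80 = $179.20

$179.20


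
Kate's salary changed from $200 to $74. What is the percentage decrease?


Find the absolute change:
|74 - 200| = 126
Divide by original and multiply by 100:
126 / 200 x 100 = 63%

63%


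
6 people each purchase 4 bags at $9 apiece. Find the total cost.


Cost per person:
4 x $9 = $36
Group total:
6 x $36 = $216

$216


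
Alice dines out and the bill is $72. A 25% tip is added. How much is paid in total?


Calculate the tip:
25% of $72 = $18
Add tip to meal cost:
$72 + $18 = $90

$90


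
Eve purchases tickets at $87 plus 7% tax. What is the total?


Calculate the tax:
7% of $87 = $6.09
Add tax to price:
$87 + $6.09 = $93.09

$93.09


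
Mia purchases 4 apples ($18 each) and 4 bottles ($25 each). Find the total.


Cost of apples:
4 x $18 = $72
Cost of bottles:
4 x $25 = $100
Add both:
$72 + $100 = $172

$172


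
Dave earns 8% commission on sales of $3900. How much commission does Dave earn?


Convert rate to decimal:
8% = 0.08
Multiply by sales:
$3900 x 0.08 = $312

$312


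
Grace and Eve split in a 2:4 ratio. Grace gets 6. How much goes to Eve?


Find the multiplier:
6 / 2 = 3
Apply to Eve's share:
4 x 3 = 12

12


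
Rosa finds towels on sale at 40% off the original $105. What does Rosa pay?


Calculate the discount amount:
40% of $105 = $42
Subtract from original:
$105 - $42 = $63

$63


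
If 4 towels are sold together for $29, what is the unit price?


Total cost: $29
Number of items: 4
Unit price: $29 / 4 = $7.25

$7.25


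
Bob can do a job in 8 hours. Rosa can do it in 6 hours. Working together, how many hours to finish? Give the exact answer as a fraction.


Bob's rate: 1/8 of the job per hour
Rosa's rate: 1/6 of the job per hour
Combined rate: 1/8 + 1/6 = 7/24 per hour
Time = 1 / (7/24) = 24/7 hours (≈ 3.43 hours)

24/7 hours


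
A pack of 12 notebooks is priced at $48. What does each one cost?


Total cost: $48
Number of items: 12
Unit price: $48 / 12 = $4

$4


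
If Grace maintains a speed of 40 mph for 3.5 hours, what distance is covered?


Use the formula: distance = speed x time
Speed = 40 mph, Time = 3.5 hours
40 x 3.5 = 140 miles

140 miles


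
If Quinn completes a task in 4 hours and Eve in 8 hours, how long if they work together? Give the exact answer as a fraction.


Quinn's rate: 1/4 of the job per hour
Eve's rate: 1/8 of the job per hour
Combined rate: 1/4 + 1/8 = 3/8 per hour
Time = 1 / (3/8) = 8/3 hours (≈ 2.67 hours)

8/3 hours


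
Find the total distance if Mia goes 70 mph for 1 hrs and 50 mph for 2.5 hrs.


Leg 1 distance:
70 x 1 = 70 miles
Leg 2 distance:
50 x 2.5 = 125 miles
Total distance:
70 + 125 = 195 miles

195 miles


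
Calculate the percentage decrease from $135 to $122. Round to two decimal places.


Find the absolute change:
|122 - 135| = 13
Divide by original and multiply by 100:
13 / 135 x 100 = 9.6296...% ≈ 9.63%

9.63%


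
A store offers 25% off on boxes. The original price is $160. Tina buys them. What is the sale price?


Calculate the discount amount:
25% of $160 = $40
Subtract from original:
$160 - $40 = $120

$120


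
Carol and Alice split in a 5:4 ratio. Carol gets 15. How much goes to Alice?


Find the multiplier:
15 / 5 = 3
Apply to Alice's share:
4 x 3 = 12

12


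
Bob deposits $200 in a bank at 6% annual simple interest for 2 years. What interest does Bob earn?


Use the formula I = P x R x T / 100
P x R x T = 200 x 6 x 2 = 2400
I = 2400 / 100 = $24

$24


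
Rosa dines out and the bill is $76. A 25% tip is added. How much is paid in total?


Calculate the tip:
25% of $76 = $19
Add tip to meal cost:
$76 + $19 = $95

$95


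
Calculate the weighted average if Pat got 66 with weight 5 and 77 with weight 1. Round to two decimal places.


Weighted sum:
5 x 66 + 1 x 77 = 407
Total weight:
5 + 1 = 6
Weighted average:
407 / 6 = 67.8333... ≈ 67.83

67.83


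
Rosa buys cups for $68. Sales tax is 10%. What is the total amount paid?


Calculate the tax:
10% of $68 = $6.80
Add tax to price:
$68 + $6.80 = $74.80

$74.80


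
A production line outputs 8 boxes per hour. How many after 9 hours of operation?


Production rate: 8 boxes per hour
Time: 9 hours
Total: 8 x 9 = 72 boxes

72 boxes


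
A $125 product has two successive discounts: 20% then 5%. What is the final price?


First discount:
20% of $125 = $25
Price after first discount:
$125 - $25 = $100
Second discount:
5% of $100 = $5
Final price:
$100 - $5 = $95

$95


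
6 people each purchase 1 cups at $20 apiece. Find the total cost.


Cost per person:
1 x $20 = $20
Group total:
6 x $20 = $120

$120


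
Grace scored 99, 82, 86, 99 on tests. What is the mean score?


Add the scores:
99 + 82 + 86 + 99 = 366
Divide by the number of tests:
366 / 4 = 91.5

91.5


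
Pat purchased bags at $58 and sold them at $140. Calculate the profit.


Selling price = $140
Cost price = $58
Profit = selling price - cost price:
Profit = $140 - $58 = $82

$82


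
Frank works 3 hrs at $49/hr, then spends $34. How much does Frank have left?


Calculate earnings:
3 x $49 = $147
Subtract spending:
$147 - $34 = $113

$113


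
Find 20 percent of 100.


Convert percentage to decimal:
20% = 0.2
Multiply:
100 x 0.2 = 20

20


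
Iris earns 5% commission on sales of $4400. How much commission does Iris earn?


Convert rate to decimal:
5% = 0.05
Multiply by sales:
$4400 x 0.05 = $220

$220


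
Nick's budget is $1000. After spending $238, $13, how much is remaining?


Add up expenses:
$238 + $13 = $251
Subtract from budget:
$1000 - $251 = $749

$749


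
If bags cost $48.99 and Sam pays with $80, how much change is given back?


Start with the amount paid:
$80
Subtract the price:
$80 - $48.99 = $31.01

$31.01


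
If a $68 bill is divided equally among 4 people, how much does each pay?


Total bill: $68
Number of people: 4
Each pays: $68 / 4 = $17

$17


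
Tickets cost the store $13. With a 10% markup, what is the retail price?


Calculate the markup amount:
10% of $13 = $1.30
Add to cost:
$13 + $1.30 = $14.30

$14.30


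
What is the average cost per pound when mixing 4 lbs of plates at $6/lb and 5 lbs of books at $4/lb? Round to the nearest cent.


Cost of plates:
4 x $6 = $24
Cost of books:
5 x $4 = $20
Total cost: $24 + $20 = $44
Total weight: 9 lbs
Average: $44 / 9 = $4.8888... ≈ $4.89/lb

$4.89/lb


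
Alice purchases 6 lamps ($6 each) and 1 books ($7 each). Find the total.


Cost of lamps:
6 x $6 = $36
Cost of books:
1 x $7 = $7
Add both:
$36 + $7 = $43

$43


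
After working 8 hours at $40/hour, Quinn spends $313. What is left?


Calculate earnings:
8 x $40 = $320
Subtract spending:
$320 - $313 = $7

$7


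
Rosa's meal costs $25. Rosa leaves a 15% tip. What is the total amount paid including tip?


Calculate the tip:
15% of $25 = $3.75
Add tip to meal cost:
$25 + $3.75 = $28.75

$28.75


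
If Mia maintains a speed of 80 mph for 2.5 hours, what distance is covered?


Use the formula: distance = speed x time
Speed = 80 mph, Time = 2.5 hours
80 x 2.5 = 200 miles

200 miles


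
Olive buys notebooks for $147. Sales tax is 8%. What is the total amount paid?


Calculate the tax:
8% of $147 = $11.76
Add tax to price:
$147 + $11.76 = $158.76

$158.76


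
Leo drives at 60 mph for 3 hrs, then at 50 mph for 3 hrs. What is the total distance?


Leg 1 distance:
60 x 3 = 180 miles
Leg 2 distance:
50 x 3 = 150 miles
Total distance:
180 + 150 = 330 miles

330 miles


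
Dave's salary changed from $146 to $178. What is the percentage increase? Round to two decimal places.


Find the absolute change:
|178 - 146| = 32
Divide by original and multiply by 100:
32 / 146 x 100 = 21.9178...% ≈ 21.92%

21.92%


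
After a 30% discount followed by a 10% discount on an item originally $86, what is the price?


First discount:
30% of $86 = $25.80
Price after first discount:
$86 - $25.80 = $60.20
Second discount:
10% of $60.20 = $6.02
Final price:
$60.20 - $6.02 = $54.18

$54.18


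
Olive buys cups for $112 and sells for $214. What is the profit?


Selling price = $214
Cost price = $112
Profit = selling price - cost price:
Profit = $214 - $112 = $102

$102


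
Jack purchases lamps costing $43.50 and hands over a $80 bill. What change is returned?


Start with the amount paid:
$80
Subtract the price:
$80 - $43.50 = $36.50

$36.50


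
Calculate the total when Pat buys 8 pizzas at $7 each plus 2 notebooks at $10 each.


Cost of pizzas:
8 x $7 = $56
Cost of notebooks:
2 x $10 = $20
Add both:
$56 + $20 = $76

$76


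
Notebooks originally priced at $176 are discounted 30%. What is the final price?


Calculate the discount amount:
30% of $176 = $52.80
Subtract from original:
$176 - $52.80 = $123.20

$123.20


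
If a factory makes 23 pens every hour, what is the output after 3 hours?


Production rate: 23 pens per hour
Time: 3 hours
Total: 23 x 3 = 69 pens

69 pens


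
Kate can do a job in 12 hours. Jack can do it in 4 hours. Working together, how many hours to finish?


Kate's rate: 1/12 of the job per hour
Jack's rate: 1/4 of the job per hour
Combined rate: 1/12 + 1/4 = 1/3 per hour
Time = 1 / (1/3) = 3 hours

3 hours


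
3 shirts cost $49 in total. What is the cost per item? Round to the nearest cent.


Total cost: $49
Number of items: 3
Unit price: $49 / 3 = $16.3333... ≈ $16.33

$16.33


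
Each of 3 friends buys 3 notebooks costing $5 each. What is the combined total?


Cost per person:
3 x $5 = $15
Group total:
3 x $15 = $45

$45


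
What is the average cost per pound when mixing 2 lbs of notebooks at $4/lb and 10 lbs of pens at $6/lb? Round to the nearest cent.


Cost of notebooks:
2 x $4 = $8
Cost of pens:
10 x $6 = $60
Total cost: $8 + $60 = $68
Total weight: 12 lbs
Average: $68 / 12 = $5.6666... ≈ $5.67/lb

$5.67/lb


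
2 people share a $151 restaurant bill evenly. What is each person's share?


Total bill: $151
Number of people: 2
Each pays: $151 / 2 = $75.50

$75.50


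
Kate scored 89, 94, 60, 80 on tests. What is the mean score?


Add the scores:
89 + 94 + 60 + 80 = 323
Divide by the number of tests:
323 / 4 = 80.75

80.75


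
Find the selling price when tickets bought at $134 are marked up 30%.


Calculate the markup amount:
30% of $134 = $40.20
Add to cost:
$134 + $40.20 = $174.20

$174.20


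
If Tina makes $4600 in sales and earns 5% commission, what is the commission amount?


Convert rate to decimal:
5% = 0.05
Multiply by sales:
$4600 x 0.05 = $230

$230


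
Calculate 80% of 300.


Convert percentage to decimal:
80% = 0.8
Multiply:
300 x 0.8 = 240

240


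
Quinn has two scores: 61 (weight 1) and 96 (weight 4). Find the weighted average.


Weighted sum:
1 x 61 + 4 x 96 = 445
Total weight:
1 + 4 = 5
Weighted average:
445 / 5 = 89

89


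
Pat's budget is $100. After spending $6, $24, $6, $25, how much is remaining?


Add up expenses:
$6 + $24 + $6 + $25 = $61
Subtract from budget:
$100 - $61 = $39

$39


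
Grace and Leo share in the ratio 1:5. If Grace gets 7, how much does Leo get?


Find the multiplier:
7 / 1 = 7
Apply to Leo's share:
5 x 7 = 35

35


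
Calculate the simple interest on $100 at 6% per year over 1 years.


Use the formula I = P x R x T / 100
P x R x T = 100 x 6 x 1 = 600
I = 600 / 100 = $6

$6


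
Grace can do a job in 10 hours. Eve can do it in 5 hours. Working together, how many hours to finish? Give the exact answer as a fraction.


Grace's rate: 1/10 of the job per hour
Eve's rate: 1/5 of the job per hour
Combined rate: 1/10 + 1/5 = 3/10 per hour
Time = 1 / (3/10) = 10/3 hours (≈ 3.33 hours)

10/3 hours


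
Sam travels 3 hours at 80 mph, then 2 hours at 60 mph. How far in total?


Leg 1 distance:
80 x 3 = 240 miles
Leg 2 distance:
60 x 2 = 120 miles
Total distance:
240 + 120 = 360 miles

360 miles


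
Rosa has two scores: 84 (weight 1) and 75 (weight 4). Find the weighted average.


Weighted sum:
1 x 84 + 4 x 75 = 384
Total weight:
1 + 4 = 5
Weighted average:
384 / 5 = 76.8

76.8


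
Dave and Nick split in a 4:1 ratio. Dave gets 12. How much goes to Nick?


Find the multiplier:
12 / 4 = 3
Apply to Nick's share:
1 x 3 = 3

3


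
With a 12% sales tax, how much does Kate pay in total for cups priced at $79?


Calculate the tax:
12% of $79 = $9.48
Add tax to price:
$79 + $9.48 = $88.48

$88.48


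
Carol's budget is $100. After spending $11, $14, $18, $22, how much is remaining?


Add up expenses:
$11 + $14 + $18 + $22 = $65
Subtract from budget:
$100 - $65 = $35

$35


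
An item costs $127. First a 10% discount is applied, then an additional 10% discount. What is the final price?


First discount:
10% of $127 = $12.70
Price after first discount:
$127 - $12.70 = $114.30
Second discount:
10% of $114.30 = $11.43
Final price:
$114.30 - $11.43 = $102.87

$102.87


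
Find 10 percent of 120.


Convert percentage to decimal:
10% = 0.1
Multiply:
120 x 0.1 = 12

12


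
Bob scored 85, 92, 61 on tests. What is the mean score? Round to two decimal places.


Add the scores:
85 + 92 + 61 = 238
Divide by the number of tests:
238 / 3 = 79.3333... ≈ 79.33

79.33


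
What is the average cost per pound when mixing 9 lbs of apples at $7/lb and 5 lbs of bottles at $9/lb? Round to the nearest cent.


Cost of apples:
9 x $7 = $63
Cost of bottles:
5 x $9 = $45
Total cost: $63 + $45 = $108
Total weight: 14 lbs
Average: $108 / 14 = $7.7142... ≈ $7.71/lb

$7.71/lb


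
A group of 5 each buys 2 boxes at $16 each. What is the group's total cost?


Cost per person:
2 x $16 = $32
Group total:
5 x $32 = $160

$160


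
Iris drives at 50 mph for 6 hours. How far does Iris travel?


Use the formula: distance = speed x time
Speed = 50 mph, Time = 6 hours
50 x 6 = 300 miles

300 miles


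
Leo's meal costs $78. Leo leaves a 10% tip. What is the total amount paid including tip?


Calculate the tip:
10% of $78 = $7.80
Add tip to meal cost:
$78 + $7.80 = $85.80

$85.80


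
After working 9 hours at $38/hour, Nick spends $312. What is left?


Calculate earnings:
9 x $38 = $342
Subtract spending:
$342 - $312 = $30

$30


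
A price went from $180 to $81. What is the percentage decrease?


Find the absolute change:
|81 - 180| = 99
Divide by original and multiply by 100:
99 / 180 x 100 = 55%

55%


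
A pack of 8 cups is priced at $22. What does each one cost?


Total cost: $22
Number of items: 8
Unit price: $22 / 8 = $2.75

$2.75


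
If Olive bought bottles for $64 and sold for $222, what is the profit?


Selling price = $222
Cost price = $64
Profit = selling price - cost price:
Profit = $222 - $64 = $158

$158


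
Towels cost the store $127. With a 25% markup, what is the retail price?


Calculate the markup amount:
25% of $127 = $31.75
Add to cost:
$127 + $31.75 = $158.75

$158.75


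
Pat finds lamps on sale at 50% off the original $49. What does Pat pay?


Calculate the discount amount:
50% of $49 = $24.50
Subtract from original:
$49 - $24.50 = $24.50

$24.50


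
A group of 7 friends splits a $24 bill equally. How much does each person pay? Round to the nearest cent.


Total bill: $24
Number of people: 7
Each pays: $24 / 7 = $3.4285... ≈ $3.43

$3.43


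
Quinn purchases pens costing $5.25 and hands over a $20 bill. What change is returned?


Start with the amount paid:
$20
Subtract the price:
$20 - $5.25 = $14.75

$14.75


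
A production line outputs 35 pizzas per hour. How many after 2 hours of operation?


Production rate: 35 pizzas per hour
Time: 2 hours
Total: 35 x 2 = 70 pizzas

70 pizzas


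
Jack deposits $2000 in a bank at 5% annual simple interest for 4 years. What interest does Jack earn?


Use the formula I = P x R x T / 100
P x R x T = 2000 x 5 x 4 = 40000
I = 40000 / 100 = $400

$400


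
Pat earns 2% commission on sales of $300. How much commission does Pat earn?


Convert rate to decimal:
2% = 0.02
Multiply by sales:
$300 x 0.02 = $6

$6


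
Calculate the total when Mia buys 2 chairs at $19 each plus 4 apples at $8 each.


Cost of chairs:
2 x $19 = $38
Cost of apples:
4 x $8 = $32
Add both:
$38 + $32 = $70

$70


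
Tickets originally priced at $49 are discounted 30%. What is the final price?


Calculate the discount amount:
30% of $49 = $14.70
Subtract from original:
$49 - $14.70 = $34.30

$34.30


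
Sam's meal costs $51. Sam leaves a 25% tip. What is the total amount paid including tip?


Calculate the tip:
25% of $51 = $12.75
Add tip to meal cost:
$51 + $12.75 = $63.75

$63.75


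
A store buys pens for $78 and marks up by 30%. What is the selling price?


Calculate the markup amount:
30% of $78 = $23.40
Add to cost:
$78 + $23.40 = $101.40

$101.40


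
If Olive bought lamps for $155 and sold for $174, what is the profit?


Selling price = $174
Cost price = $155
Profit = selling price - cost price:
Profit = $174 - $155 = $19

$19


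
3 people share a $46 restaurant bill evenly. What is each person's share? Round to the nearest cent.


Total bill: $46
Number of people: 3
Each pays: $46 / 3 = $15.3333... ≈ $15.33

$15.33


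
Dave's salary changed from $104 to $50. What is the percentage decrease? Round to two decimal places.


Find the absolute change:
|50 - 104| = 54
Divide by original and multiply by 100:
54 / 104 x 100 = 51.9230...% ≈ 51.92%

51.92%


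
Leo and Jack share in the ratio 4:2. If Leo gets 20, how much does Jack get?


Find the multiplier:
20 / 4 = 5
Apply to Jack's share:
2 x 5 = 10

10


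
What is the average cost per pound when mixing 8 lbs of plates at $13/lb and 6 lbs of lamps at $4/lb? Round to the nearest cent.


Cost of plates:
8 x $13 = $104
Cost of lamps:
6 x $4 = $24
Total cost: $104 + $24 = $128
Total weight: 14 lbs
Average: $128 / 14 = $9.1428... ≈ $9.14/lb

$9.14/lb


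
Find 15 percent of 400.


Convert percentage to decimal:
15% = 0.15
Multiply:
400 x 0.15 = 60

60


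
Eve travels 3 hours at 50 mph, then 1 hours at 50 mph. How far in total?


Leg 1 distance:
50 x 3 = 150 miles
Leg 2 distance:
50 x 1 = 50 miles
Total distance:
150 + 50 = 200 miles

200 miles


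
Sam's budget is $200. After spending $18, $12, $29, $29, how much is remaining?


Add up expenses:
$18 + $12 + $29 + $29 = $88
Subtract from budget:
$200 - $88 = $112

$112


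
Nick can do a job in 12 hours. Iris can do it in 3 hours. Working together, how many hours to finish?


Nick's rate: 1/12 of the job per hour
Iris's rate: 1/3 of the job per hour
Combined rate: 1/12 + 1/3 = 5/12 per hour
Time = 1 / (5/12) = 12/5 = 2.4 hours

2.4 hours


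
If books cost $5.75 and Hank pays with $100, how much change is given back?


Start with the amount paid:
$100
Subtract the price:
$100 - $5.75 = $94.25

$94.25


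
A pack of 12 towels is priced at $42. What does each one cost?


Total cost: $42
Number of items: 12
Unit price: $42 / 12 = $3.50

$3.50


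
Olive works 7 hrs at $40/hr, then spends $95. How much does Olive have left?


Calculate earnings:
7 x $40 = $280
Subtract spending:
$280 - $95 = $185

$185


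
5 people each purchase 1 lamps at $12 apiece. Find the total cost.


Cost per person:
1 x $12 = $12
Group total:
5 x $12 = $60

$60


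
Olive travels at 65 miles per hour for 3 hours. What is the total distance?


Use the formula: distance = speed x time
Speed = 65 mph, Time = 3 hours
65 x 3 = 195 miles

195 miles


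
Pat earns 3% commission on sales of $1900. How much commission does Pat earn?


Convert rate to decimal:
3% = 0.03
Multiply by sales:
$1900 x 0.03 = $57

$57


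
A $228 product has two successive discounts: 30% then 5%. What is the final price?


First discount:
30% of $228 = $68.40
Price after first discount:
$228 - $68.40 = $159.60
Second discount:
5% of $159.60 = $7.98
Final price:
$159.60 - $7.98 = $151.62

$151.62


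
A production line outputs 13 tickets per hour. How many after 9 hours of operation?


Production rate: 13 tickets per hour
Time: 9 hours
Total: 13 x 9 = 117 tickets

117 tickets


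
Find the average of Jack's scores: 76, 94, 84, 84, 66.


Add the scores:
76 + 94 + 84 + 84 + 66 = 404
Divide by the number of tests:
404 / 5 = 80.8

80.8


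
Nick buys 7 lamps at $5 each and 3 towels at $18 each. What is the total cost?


Cost of lamps:
7 x $5 = $35
Cost of towels:
3 x $18 = $54
Add both:
$35 + $54 = $89

$89


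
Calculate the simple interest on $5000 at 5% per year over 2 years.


Use the formula I = P x R x T / 100
P x R x T = 5000 x 5 x 2 = 50000
I = 50000 / 100 = $500

$500


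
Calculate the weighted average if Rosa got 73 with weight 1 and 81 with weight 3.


Weighted sum:
1 x 73 + 3 x 81 = 316
Total weight:
1 + 3 = 4
Weighted average:
316 / 4 = 79

79


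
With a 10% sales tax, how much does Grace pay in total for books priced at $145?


Calculate the tax:
10% of $145 = $14.50
Add tax to price:
$145 + $14.50 = $159.50

$159.50


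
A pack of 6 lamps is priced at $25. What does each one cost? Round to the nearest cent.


Total cost: $25
Number of items: 6
Unit price: $25 / 6 = $4.1666... ≈ $4.17

$4.17


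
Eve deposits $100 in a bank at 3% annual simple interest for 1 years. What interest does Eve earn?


Use the formula I = P x R x T / 100
P x R x T = 100 x 3 x 1 = 300
I = 300 / 100 = $3

$3


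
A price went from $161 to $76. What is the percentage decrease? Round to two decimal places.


Find the absolute change:
|76 - 161| = 85
Divide by original and multiply by 100:
85 / 161 x 100 = 52.7950...% ≈ 52.8%

52.8%


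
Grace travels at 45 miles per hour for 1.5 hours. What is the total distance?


Use the formula: distance = speed x time
Speed = 45 mph, Time = 1.5 hours
45 x 1.5 = 67.5 miles

67.5 miles


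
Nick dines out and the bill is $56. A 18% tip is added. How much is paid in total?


Calculate the tip:
18% of $56 = $10.08
Add tip to meal cost:
$56 + $10.08 = $66.08

$66.08


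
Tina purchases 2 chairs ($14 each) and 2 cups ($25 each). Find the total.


Cost of chairs:
2 x $14 = $28
Cost of cups:
2 x $25 = $50
Add both:
$28 + $50 = $78

$78


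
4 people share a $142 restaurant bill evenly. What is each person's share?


Total bill: $142
Number of people: 4
Each pays: $142 / 4 = $35.50

$35.50


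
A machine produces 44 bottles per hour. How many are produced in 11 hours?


Production rate: 44 bottles per hour
Time: 11 hours
Total: 44 x 11 = 484 bottles

484 bottles


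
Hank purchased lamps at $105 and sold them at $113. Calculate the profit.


Selling price = $113
Cost price = $105
Profit = selling price - cost price:
Profit = $113 - $105 = $8

$8


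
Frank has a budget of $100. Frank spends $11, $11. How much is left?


Add up expenses:
$11 + $11 = $22
Subtract from budget:
$100 - $22 = $78

$78


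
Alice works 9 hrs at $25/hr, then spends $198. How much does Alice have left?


Calculate earnings:
9 x $25 = $225
Subtract spending:
$225 - $198 = $27

$27


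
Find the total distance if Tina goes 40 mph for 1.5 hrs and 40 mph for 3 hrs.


Leg 1 distance:
40 x 1.5 = 60 miles
Leg 2 distance:
40 x 3 = 120 miles
Total distance:
60 + 120 = 180 miles

180 miles


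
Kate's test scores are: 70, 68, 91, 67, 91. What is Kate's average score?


Add the scores:
70 + 68 + 91 + 67 + 91 = 387
Divide by the number of tests:
387 / 5 = 77.4

77.4


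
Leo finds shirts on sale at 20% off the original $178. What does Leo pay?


Calculate the discount amount:
20% of $178 = $35.60
Subtract from original:
$178 - $35.60 = $142.40

$142.40


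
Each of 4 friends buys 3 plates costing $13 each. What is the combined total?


Cost per person:
3 x $13 = $39
Group total:
4 x $39 = $156

$156


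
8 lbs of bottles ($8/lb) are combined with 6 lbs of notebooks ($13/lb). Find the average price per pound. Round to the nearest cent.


Cost of bottles:
8 x $8 = $64
Cost of notebooks:
6 x $13 = $78
Total cost: $64 + $78 = $142
Total weight: 14 lbs
Average: $142 / 14 = $10.1428... ≈ $10.14/lb

$10.14/lb


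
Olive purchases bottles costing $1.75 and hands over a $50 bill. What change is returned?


Start with the amount paid:
$50
Subtract the price:
$50 - $1.75 = $48.25

$48.25


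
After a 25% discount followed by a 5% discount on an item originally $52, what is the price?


First discount:
25% of $52 = $13
Price after first discount:
$52 - $13 = $39
Second discount:
5% of $39 = $1.95
Final price:
$39 - $1.95 = $37.05

$37.05


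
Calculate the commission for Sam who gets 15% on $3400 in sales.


Convert rate to decimal:
15% = 0.15
Multiply by sales:
$3400 x 0.15 = $510

$510


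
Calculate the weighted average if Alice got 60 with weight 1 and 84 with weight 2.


Weighted sum:
1 x 60 + 2 x 84 = 228
Total weight:
1 + 2 = 3
Weighted average:
228 / 3 = 76

76


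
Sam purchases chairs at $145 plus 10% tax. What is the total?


Calculate the tax:
10% of $145 = $14.50
Add tax to price:
$145 + $14.50 = $159.50

$159.50


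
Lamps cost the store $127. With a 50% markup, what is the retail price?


Calculate the markup amount:
50% of $127 = $63.50
Add to cost:
$127 + $63.50 = $190.50

$190.50


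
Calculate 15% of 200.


Convert percentage to decimal:
15% = 0.15
Multiply:
200 x 0.15 = 30

30


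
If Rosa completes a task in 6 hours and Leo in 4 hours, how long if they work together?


Rosa's rate: 1/6 of the job per hour
Leo's rate: 1/4 of the job per hour
Combined rate: 1/6 + 1/4 = 5/12 per hour
Time = 1 / (5/12) = 12/5 = 2.4 hours

2.4 hours


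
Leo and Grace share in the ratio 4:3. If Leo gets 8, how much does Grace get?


Find the multiplier:
8 / 4 = 2
Apply to Grace's share:
3 x 2 = 6

6


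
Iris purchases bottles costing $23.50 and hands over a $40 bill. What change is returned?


Start with the amount paid:
$40
Subtract the price:
$40 - $23.50 = $16.50

$16.50
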